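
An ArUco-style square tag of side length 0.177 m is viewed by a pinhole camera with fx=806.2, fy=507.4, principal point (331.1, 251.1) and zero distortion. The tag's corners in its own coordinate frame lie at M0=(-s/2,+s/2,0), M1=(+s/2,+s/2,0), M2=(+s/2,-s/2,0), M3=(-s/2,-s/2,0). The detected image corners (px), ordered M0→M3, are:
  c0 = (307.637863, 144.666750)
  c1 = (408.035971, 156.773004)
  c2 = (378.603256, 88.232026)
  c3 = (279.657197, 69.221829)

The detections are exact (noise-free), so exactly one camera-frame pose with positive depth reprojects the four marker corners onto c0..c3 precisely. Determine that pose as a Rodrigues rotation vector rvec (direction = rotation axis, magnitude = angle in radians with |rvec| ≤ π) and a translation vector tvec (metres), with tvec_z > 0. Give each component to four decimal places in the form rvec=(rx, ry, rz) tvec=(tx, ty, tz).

Intrinsics K: fx=806.2, fy=507.4, cx=331.1, cy=251.1
Marker side s = 0.177 m; corners in marker frame (Z=0):
  M0 = (-0.0885, +0.0885, 0)
  M1 = (+0.0885, +0.0885, 0)
  M2 = (+0.0885, -0.0885, 0)
  M3 = (-0.0885, -0.0885, 0)
Detected image corners:
  c0 = (307.637863, 144.666750) px
  c1 = (408.035971, 156.773004) px
  c2 = (378.603256, 88.232026) px
  c3 = (279.657197, 69.221829) px
Planar DLT: solve 8×8 A·h = b for H (H[2,2]=1):
  H  [+767.99092 +75.09838 +345.79254]
  H  [+156.79620 +376.55074 +114.32451]
  H  [+0.59672 -0.25417 +1.00000]
B = K⁻¹H; ‖b₁‖=0.925675, ‖b₂‖=0.925675; λ = 2/(‖b₁‖+‖b₂‖) = 1.080293, sign → tz>0 ⇒ λ=+1.080293
r₁ = λ·B[:,0] = (+0.76435,+0.01482,+0.64463); r₂ = λ·B[:,1] = (+0.21340,+0.93759,-0.27458)
r₃ = r₁×r₂ = (-0.60847,+0.34744,+0.71348); SVD([r₁ r₂ r₃]) → R = UVᵀ:
  R  [+0.76435 +0.21340 -0.60847]
  R  [+0.01482 +0.93759 +0.34744]
  R  [+0.64463 -0.27458 +0.71348]
t = (+0.01969, -0.29121, +1.08029) m
tr R = 2.415414; θ = arccos((tr R − 1)/2) = 0.784549 rad = 44.951°
axis k = ((R−Rᵀ)₃₂, (R−Rᵀ)₁₃, (R−Rᵀ)₂₁) / (2 sinθ) = (-0.440204, -0.886832, -0.140537)
rvec = θ·k = (-0.345361, -0.695763, -0.110258)

rvec=(-0.3454, -0.6958, -0.1103) tvec=(0.0197, -0.2912, 1.0803)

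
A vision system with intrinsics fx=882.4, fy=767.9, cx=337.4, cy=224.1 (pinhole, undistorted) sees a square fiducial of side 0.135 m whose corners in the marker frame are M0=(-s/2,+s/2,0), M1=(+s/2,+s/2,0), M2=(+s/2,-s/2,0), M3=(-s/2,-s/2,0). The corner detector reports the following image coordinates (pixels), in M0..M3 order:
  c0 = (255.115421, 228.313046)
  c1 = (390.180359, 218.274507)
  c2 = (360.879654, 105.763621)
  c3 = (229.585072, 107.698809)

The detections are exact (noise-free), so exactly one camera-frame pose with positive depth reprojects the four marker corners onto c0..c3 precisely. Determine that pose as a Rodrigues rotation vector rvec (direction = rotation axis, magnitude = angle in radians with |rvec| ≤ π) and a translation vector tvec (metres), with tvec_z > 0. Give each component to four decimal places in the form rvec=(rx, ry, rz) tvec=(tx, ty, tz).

rvec=(-0.3003, -0.4087, -0.1452) tvec=(-0.0248, -0.0649, 0.8244)

Intrinsics K: fx=882.4, fy=767.9, cx=337.4, cy=224.1
Marker side s = 0.135 m; corners in marker frame (Z=0):
  M0 = (-0.0675, +0.0675, 0)
  M1 = (+0.0675, +0.0675, 0)
  M2 = (+0.0675, -0.0675, 0)
  M3 = (-0.0675, -0.0675, 0)
Detected image corners:
  c0 = (255.115421, 228.313046) px
  c1 = (390.180359, 218.274507) px
  c2 = (360.879654, 105.763621) px
  c3 = (229.585072, 107.698809) px
Planar DLT: solve 8×8 A·h = b for H (H[2,2]=1):
  H  [+1140.35624 +107.03270 +310.89358]
  H  [+38.61249 +810.86434 +163.68268]
  H  [+0.49891 -0.31241 +1.00000]
B = K⁻¹H; ‖b₁‖=1.213033, ‖b₂‖=1.213033; λ = 2/(‖b₁‖+‖b₂‖) = 0.824380, sign → tz>0 ⇒ λ=+0.824380
r₁ = λ·B[:,0] = (+0.90811,-0.07858,+0.41129); r₂ = λ·B[:,1] = (+0.19847,+0.94566,-0.25754)
r₃ = r₁×r₂ = (-0.36871,+0.31551,+0.87436); SVD([r₁ r₂ r₃]) → R = UVᵀ:
  R  [+0.90811 +0.19847 -0.36871]
  R  [-0.07858 +0.94566 +0.31551]
  R  [+0.41129 -0.25754 +0.87436]
t = (-0.02476, -0.06486, +0.82438) m
tr R = 2.728137; θ = arccos((tr R − 1)/2) = 0.527500 rad = 30.224°
axis k = ((R−Rᵀ)₃₂, (R−Rᵀ)₁₃, (R−Rᵀ)₂₁) / (2 sinθ) = (-0.569209, -0.774772, -0.275191)
rvec = θ·k = (-0.300258, -0.408692, -0.145163)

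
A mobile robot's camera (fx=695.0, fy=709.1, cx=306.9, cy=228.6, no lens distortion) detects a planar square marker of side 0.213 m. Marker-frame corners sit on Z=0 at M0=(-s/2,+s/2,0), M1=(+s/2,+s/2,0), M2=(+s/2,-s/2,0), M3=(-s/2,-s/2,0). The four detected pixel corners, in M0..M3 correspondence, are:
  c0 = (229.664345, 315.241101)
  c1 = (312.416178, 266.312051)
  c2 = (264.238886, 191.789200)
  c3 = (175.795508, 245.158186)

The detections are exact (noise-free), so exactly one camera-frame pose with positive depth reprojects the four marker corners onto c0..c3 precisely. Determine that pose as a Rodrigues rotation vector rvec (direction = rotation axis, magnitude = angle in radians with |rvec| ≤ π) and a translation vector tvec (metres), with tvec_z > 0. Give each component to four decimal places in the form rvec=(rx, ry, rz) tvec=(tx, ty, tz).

rvec=(0.5356, -0.0730, -0.5346) tvec=(-0.1292, 0.0573, 1.4806)

Intrinsics K: fx=695.0, fy=709.1, cx=306.9, cy=228.6
Marker side s = 0.213 m; corners in marker frame (Z=0):
  M0 = (-0.1065, +0.1065, 0)
  M1 = (+0.1065, +0.1065, 0)
  M2 = (+0.1065, -0.1065, 0)
  M3 = (-0.1065, -0.1065, 0)
Detected image corners:
  c0 = (229.664345, 315.241101) px
  c1 = (312.416178, 266.312051) px
  c2 = (264.238886, 191.789200) px
  c3 = (175.795508, 245.158186) px
Planar DLT: solve 8×8 A·h = b for H (H[2,2]=1):
  H  [+389.73147 +323.20355 +246.23745]
  H  [-251.84077 +426.08551 +256.06517]
  H  [-0.04745 +0.34045 +1.00000]
B = K⁻¹H; ‖b₁‖=0.675390, ‖b₂‖=0.675390; λ = 2/(‖b₁‖+‖b₂‖) = 1.480626, sign → tz>0 ⇒ λ=+1.480626
r₁ = λ·B[:,0] = (+0.86131,-0.50320,-0.07026); r₂ = λ·B[:,1] = (+0.46596,+0.72717,+0.50408)
r₃ = r₁×r₂ = (-0.20257,-0.46691,+0.86079); SVD([r₁ r₂ r₃]) → R = UVᵀ:
  R  [+0.86131 +0.46596 -0.20257]
  R  [-0.50320 +0.72717 -0.46691]
  R  [-0.07026 +0.50408 +0.86079]
t = (-0.12924, +0.05735, +1.48063) m
tr R = 2.449274; θ = arccos((tr R − 1)/2) = 0.760289 rad = 43.561°
axis k = ((R−Rᵀ)₃₂, (R−Rᵀ)₁₃, (R−Rᵀ)₂₁) / (2 sinθ) = (+0.704506, -0.095996, -0.703175)
rvec = θ·k = (+0.535628, -0.072985, -0.534616)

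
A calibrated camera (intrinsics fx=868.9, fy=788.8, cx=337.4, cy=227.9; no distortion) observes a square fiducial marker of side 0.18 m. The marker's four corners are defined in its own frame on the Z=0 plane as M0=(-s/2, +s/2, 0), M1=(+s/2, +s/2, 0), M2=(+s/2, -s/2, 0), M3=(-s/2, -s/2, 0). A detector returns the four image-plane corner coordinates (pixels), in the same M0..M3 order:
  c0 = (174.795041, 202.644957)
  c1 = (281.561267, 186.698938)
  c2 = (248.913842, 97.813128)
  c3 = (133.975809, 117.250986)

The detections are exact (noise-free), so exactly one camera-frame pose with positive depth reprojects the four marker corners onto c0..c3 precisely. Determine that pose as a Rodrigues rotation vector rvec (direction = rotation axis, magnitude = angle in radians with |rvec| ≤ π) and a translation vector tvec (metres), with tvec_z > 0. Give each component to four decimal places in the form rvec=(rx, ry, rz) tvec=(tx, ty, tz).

rvec=(0.6738, 0.1188, -0.2044) tvec=(-0.1965, -0.1272, 1.3389)

Intrinsics K: fx=868.9, fy=788.8, cx=337.4, cy=227.9
Marker side s = 0.18 m; corners in marker frame (Z=0):
  M0 = (-0.0900, +0.0900, 0)
  M1 = (+0.0900, +0.0900, 0)
  M2 = (+0.0900, -0.0900, 0)
  M3 = (-0.0900, -0.0900, 0)
Detected image corners:
  c0 = (174.795041, 202.644957) px
  c1 = (281.561267, 186.698938) px
  c2 = (248.913842, 97.813128) px
  c3 = (133.975809, 117.250986) px
Planar DLT: solve 8×8 A·h = b for H (H[2,2]=1):
  H  [+587.50209 +299.35379 +209.90818]
  H  [-117.63907 +552.42271 +152.98179]
  H  [-0.13068 +0.45285 +1.00000]
B = K⁻¹H; ‖b₁‖=0.746893, ‖b₂‖=0.746893; λ = 2/(‖b₁‖+‖b₂‖) = 1.338880, sign → tz>0 ⇒ λ=+1.338880
r₁ = λ·B[:,0] = (+0.97322,-0.14913,-0.17496); r₂ = λ·B[:,1] = (+0.22584,+0.76249,+0.60631)
r₃ = r₁×r₂ = (+0.04299,-0.62958,+0.77574); SVD([r₁ r₂ r₃]) → R = UVᵀ:
  R  [+0.97322 +0.22584 +0.04299]
  R  [-0.14913 +0.76249 -0.62958]
  R  [-0.17496 +0.60631 +0.77574]
t = (-0.19645, -0.12716, +1.33888) m
tr R = 2.511446; θ = arccos((tr R − 1)/2) = 0.714039 rad = 40.911°
axis k = ((R−Rᵀ)₃₂, (R−Rᵀ)₁₃, (R−Rᵀ)₂₁) / (2 sinθ) = (+0.943586, +0.166405, -0.286279)
rvec = θ·k = (+0.673757, +0.118820, -0.204414)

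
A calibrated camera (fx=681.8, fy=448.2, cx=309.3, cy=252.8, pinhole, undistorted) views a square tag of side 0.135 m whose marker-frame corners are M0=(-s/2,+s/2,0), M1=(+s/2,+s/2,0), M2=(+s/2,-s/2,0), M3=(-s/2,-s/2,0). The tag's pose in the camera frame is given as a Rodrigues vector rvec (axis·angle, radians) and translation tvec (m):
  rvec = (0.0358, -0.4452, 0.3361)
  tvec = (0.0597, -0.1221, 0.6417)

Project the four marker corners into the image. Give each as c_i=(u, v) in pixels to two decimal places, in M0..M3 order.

c0=(287.38, 194.51) c1=(406.19, 227.73) c2=(450.09, 143.06) c3=(336.42, 102.16)

Intrinsics K: fx=681.8, fy=448.2, cx=309.3, cy=252.8
Marker side s = 0.135 m; corners in marker frame (Z=0):
  M0 = (-0.0675, +0.0675, 0)
  M1 = (+0.0675, +0.0675, 0)
  M2 = (+0.0675, -0.0675, 0)
  M3 = (-0.0675, -0.0675, 0)
rvec = (0.0358, -0.4452, 0.3361), |rvec| = θ = 0.55897 rad = 32.027°
Rodrigues: sinθ=0.53031, 1−cosθ=0.15220; R = I + sinθ·[k]× + (1−cosθ)·[k]×²:
    [+0.84843 -0.32663 -0.41651]
    [+0.31111 +0.94435 -0.10685]
    [+0.42824 -0.03892 +0.90283]
t = (0.0597, -0.1221, 0.6417) m
M0: Pc = R·M0+t = (-0.01962, -0.07936, +0.61017); u = 681.8·(-0.01962)/0.61017 + 309.3 = 287.3806, v = 448.2·(-0.07936)/0.61017 + 252.8 = 194.5088
M1: Pc = R·M1+t = (+0.09492, -0.03736, +0.66798); u = 681.8·(+0.09492)/0.66798 + 309.3 = 406.1851, v = 448.2·(-0.03736)/0.66798 + 252.8 = 227.7344
M2: Pc = R·M2+t = (+0.13902, -0.16484, +0.67323); u = 681.8·(+0.13902)/0.67323 + 309.3 = 450.0854, v = 448.2·(-0.16484)/0.67323 + 252.8 = 143.0564
M3: Pc = R·M3+t = (+0.02448, -0.20684, +0.61542); u = 681.8·(+0.02448)/0.61542 + 309.3 = 336.4192, v = 448.2·(-0.20684)/0.61542 + 252.8 = 102.1599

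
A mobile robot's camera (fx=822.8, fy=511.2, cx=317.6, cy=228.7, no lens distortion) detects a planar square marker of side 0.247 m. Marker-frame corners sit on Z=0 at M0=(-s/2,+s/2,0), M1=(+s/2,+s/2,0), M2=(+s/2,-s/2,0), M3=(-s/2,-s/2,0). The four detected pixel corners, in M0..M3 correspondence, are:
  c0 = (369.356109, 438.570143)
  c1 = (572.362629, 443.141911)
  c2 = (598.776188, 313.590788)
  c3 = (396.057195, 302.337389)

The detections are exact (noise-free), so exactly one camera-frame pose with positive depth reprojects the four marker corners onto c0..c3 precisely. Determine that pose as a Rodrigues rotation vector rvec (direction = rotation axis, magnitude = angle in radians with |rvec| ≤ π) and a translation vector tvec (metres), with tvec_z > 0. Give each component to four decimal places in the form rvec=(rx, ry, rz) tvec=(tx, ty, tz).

rvec=(0.0308, -0.1897, 0.1168) tvec=(0.1928, 0.2680, 0.9386)

Intrinsics K: fx=822.8, fy=511.2, cx=317.6, cy=228.7
Marker side s = 0.247 m; corners in marker frame (Z=0):
  M0 = (-0.1235, +0.1235, 0)
  M1 = (+0.1235, +0.1235, 0)
  M2 = (+0.1235, -0.1235, 0)
  M3 = (-0.1235, -0.1235, 0)
Detected image corners:
  c0 = (369.356109, 438.570143) px
  c1 = (572.362629, 443.141911) px
  c2 = (598.776188, 313.590788) px
  c3 = (396.057195, 302.337389) px
Planar DLT: solve 8×8 A·h = b for H (H[2,2]=1):
  H  [+919.25998 -97.45995 +486.63845]
  H  [+107.75149 +545.45445 +374.67917]
  H  [+0.20232 +0.02075 +1.00000]
B = K⁻¹H; ‖b₁‖=1.065460, ‖b₂‖=1.065460; λ = 2/(‖b₁‖+‖b₂‖) = 0.938562, sign → tz>0 ⇒ λ=+0.938562
r₁ = λ·B[:,0] = (+0.97529,+0.11288,+0.18989); r₂ = λ·B[:,1] = (-0.11869,+0.99274,+0.01947)
r₃ = r₁×r₂ = (-0.18632,-0.04153,+0.98161); SVD([r₁ r₂ r₃]) → R = UVᵀ:
  R  [+0.97529 -0.11869 -0.18632]
  R  [+0.11288 +0.99274 -0.04153]
  R  [+0.18989 +0.01947 +0.98161]
t = (+0.19282, +0.26802, +0.93856) m
tr R = 2.949647; θ = arccos((tr R − 1)/2) = 0.224868 rad = 12.884°
axis k = ((R−Rᵀ)₃₂, (R−Rᵀ)₁₃, (R−Rᵀ)₂₁) / (2 sinθ) = (+0.136794, -0.843598, +0.519260)
rvec = θ·k = (+0.030761, -0.189698, +0.116765)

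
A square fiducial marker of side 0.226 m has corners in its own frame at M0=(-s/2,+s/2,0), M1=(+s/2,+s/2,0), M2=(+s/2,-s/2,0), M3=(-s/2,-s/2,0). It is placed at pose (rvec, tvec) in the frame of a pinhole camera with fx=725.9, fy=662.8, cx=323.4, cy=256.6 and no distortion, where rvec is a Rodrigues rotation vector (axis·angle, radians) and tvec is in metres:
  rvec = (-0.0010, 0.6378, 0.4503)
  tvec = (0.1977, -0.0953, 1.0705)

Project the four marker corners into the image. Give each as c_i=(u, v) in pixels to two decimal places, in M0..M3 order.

Intrinsics K: fx=725.9, fy=662.8, cx=323.4, cy=256.6
Marker side s = 0.226 m; corners in marker frame (Z=0):
  M0 = (-0.1130, +0.1130, 0)
  M1 = (+0.1130, +0.1130, 0)
  M2 = (+0.1130, -0.1130, 0)
  M3 = (-0.1130, -0.1130, 0)
rvec = (-0.0010, 0.6378, 0.4503), |rvec| = θ = 0.78074 rad = 44.733°
Rodrigues: sinθ=0.70381, 1−cosθ=0.28961; R = I + sinθ·[k]× + (1−cosθ)·[k]×²:
    [+0.71039 -0.40623 +0.57474]
    [+0.40562 +0.90366 +0.13735]
    [-0.57516 +0.13555 +0.80673]
t = (0.1977, -0.0953, 1.0705) m
M0: Pc = R·M0+t = (+0.07152, -0.03902, +1.15081); u = 725.9·(+0.07152)/1.15081 + 323.4 = 368.5140, v = 662.8·(-0.03902)/1.15081 + 256.6 = 234.1257
M1: Pc = R·M1+t = (+0.23207, +0.05265, +1.02082); u = 725.9·(+0.23207)/1.02082 + 323.4 = 488.4234, v = 662.8·(+0.05265)/1.02082 + 256.6 = 290.7840
M2: Pc = R·M2+t = (+0.32388, -0.15158, +0.99019); u = 725.9·(+0.32388)/0.99019 + 323.4 = 560.8326, v = 662.8·(-0.15158)/0.99019 + 256.6 = 155.1385
M3: Pc = R·M3+t = (+0.16333, -0.24325, +1.12018); u = 725.9·(+0.16333)/1.12018 + 323.4 = 429.2414, v = 662.8·(-0.24325)/1.12018 + 256.6 = 112.6713

c0=(368.51, 234.13) c1=(488.42, 290.78) c2=(560.83, 155.14) c3=(429.24, 112.67)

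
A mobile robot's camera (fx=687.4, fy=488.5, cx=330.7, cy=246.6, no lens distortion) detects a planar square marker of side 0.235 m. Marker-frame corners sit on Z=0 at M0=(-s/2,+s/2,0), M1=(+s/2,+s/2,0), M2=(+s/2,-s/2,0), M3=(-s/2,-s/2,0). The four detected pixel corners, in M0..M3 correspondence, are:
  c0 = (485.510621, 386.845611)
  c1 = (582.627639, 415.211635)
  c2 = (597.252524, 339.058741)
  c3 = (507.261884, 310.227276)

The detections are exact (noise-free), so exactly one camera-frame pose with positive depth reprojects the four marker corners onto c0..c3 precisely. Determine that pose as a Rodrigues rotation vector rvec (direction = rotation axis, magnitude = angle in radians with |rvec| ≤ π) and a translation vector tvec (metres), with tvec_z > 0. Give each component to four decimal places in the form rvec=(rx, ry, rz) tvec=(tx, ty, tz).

Intrinsics K: fx=687.4, fy=488.5, cx=330.7, cy=246.6
Marker side s = 0.235 m; corners in marker frame (Z=0):
  M0 = (-0.1175, +0.1175, 0)
  M1 = (+0.1175, +0.1175, 0)
  M2 = (+0.1175, -0.1175, 0)
  M3 = (-0.1175, -0.1175, 0)
Detected image corners:
  c0 = (485.510621, 386.845611) px
  c1 = (582.627639, 415.211635) px
  c2 = (597.252524, 339.058741) px
  c3 = (507.261884, 310.227276) px
Planar DLT: solve 8×8 A·h = b for H (H[2,2]=1):
  H  [+472.14520 -238.71702 +544.23562]
  H  [+171.54705 +217.10256 +361.73163]
  H  [+0.13730 -0.29745 +1.00000]
B = K⁻¹H; ‖b₁‖=0.695483, ‖b₂‖=0.695483; λ = 2/(‖b₁‖+‖b₂‖) = 1.437850, sign → tz>0 ⇒ λ=+1.437850
r₁ = λ·B[:,0] = (+0.89263,+0.40528,+0.19741); r₂ = λ·B[:,1] = (-0.29357,+0.85492,-0.42769)
r₃ = r₁×r₂ = (-0.34210,+0.32382,+0.88210); SVD([r₁ r₂ r₃]) → R = UVᵀ:
  R  [+0.89263 -0.29357 -0.34210]
  R  [+0.40528 +0.85492 +0.32382]
  R  [+0.19741 -0.42769 +0.88210]
t = (+0.44666, +0.33888, +1.43785) m
tr R = 2.629653; θ = arccos((tr R − 1)/2) = 0.618366 rad = 35.430°
axis k = ((R−Rᵀ)₃₂, (R−Rᵀ)₁₃, (R−Rᵀ)₂₁) / (2 sinθ) = (-0.648182, -0.465336, +0.602762)
rvec = θ·k = (-0.400814, -0.287748, +0.372728)

rvec=(-0.4008, -0.2877, 0.3727) tvec=(0.4467, 0.3389, 1.4379)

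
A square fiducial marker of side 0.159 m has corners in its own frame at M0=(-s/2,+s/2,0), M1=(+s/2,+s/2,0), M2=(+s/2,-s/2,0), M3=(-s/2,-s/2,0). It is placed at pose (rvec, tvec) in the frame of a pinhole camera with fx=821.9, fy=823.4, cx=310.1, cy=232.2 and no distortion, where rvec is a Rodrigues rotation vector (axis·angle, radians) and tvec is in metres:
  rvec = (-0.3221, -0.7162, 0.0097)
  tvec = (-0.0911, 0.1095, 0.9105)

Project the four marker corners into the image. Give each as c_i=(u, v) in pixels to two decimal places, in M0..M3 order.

c0=(169.30, 405.22) c1=(290.00, 402.86) c2=(277.57, 268.42) c3=(161.82, 255.07)

Intrinsics K: fx=821.9, fy=823.4, cx=310.1, cy=232.2
Marker side s = 0.159 m; corners in marker frame (Z=0):
  M0 = (-0.0795, +0.0795, 0)
  M1 = (+0.0795, +0.0795, 0)
  M2 = (+0.0795, -0.0795, 0)
  M3 = (-0.0795, -0.0795, 0)
rvec = (-0.3221, -0.7162, 0.0097), |rvec| = θ = 0.78536 rad = 44.998°
Rodrigues: sinθ=0.70708, 1−cosθ=0.29286; R = I + sinθ·[k]× + (1−cosθ)·[k]×²:
    [+0.75640 +0.10080 -0.64630]
    [+0.11827 +0.95069 +0.28670]
    [+0.64333 -0.29329 +0.70718]
t = (-0.0911, 0.1095, 0.9105) m
M0: Pc = R·M0+t = (-0.14322, +0.17568, +0.83604); u = 821.9·(-0.14322)/0.83604 + 310.1 = 169.3022, v = 823.4·(+0.17568)/0.83604 + 232.2 = 405.2220
M1: Pc = R·M1+t = (-0.02295, +0.19448, +0.93833); u = 821.9·(-0.02295)/0.93833 + 310.1 = 289.9954, v = 823.4·(+0.19448)/0.93833 + 232.2 = 402.8620
M2: Pc = R·M2+t = (-0.03898, +0.04332, +0.98496); u = 821.9·(-0.03898)/0.98496 + 310.1 = 277.5731, v = 823.4·(+0.04332)/0.98496 + 232.2 = 268.4162
M3: Pc = R·M3+t = (-0.15925, +0.02452, +0.88267); u = 821.9·(-0.15925)/0.88267 + 310.1 = 161.8167, v = 823.4·(+0.02452)/0.88267 + 232.2 = 255.0711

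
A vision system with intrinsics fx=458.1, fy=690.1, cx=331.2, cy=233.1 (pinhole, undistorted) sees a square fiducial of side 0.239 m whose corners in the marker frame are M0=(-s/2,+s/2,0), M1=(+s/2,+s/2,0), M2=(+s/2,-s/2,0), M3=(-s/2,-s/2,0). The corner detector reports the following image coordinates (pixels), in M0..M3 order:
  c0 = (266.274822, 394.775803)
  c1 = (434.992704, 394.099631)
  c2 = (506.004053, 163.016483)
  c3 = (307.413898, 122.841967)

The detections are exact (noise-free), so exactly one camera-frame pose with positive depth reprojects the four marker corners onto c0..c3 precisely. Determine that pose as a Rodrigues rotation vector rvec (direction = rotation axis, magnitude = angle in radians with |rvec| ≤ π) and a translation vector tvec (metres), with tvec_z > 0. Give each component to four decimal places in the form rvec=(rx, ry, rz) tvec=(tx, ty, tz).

rvec=(0.5326, -0.3108, 0.1664) tvec=(0.0609, 0.0389, 0.5444)

Intrinsics K: fx=458.1, fy=690.1, cx=331.2, cy=233.1
Marker side s = 0.239 m; corners in marker frame (Z=0):
  M0 = (-0.1195, +0.1195, 0)
  M1 = (+0.1195, +0.1195, 0)
  M2 = (+0.1195, -0.1195, 0)
  M3 = (-0.1195, -0.1195, 0)
Detected image corners:
  c0 = (266.274822, 394.775803) px
  c1 = (434.992704, 394.099631) px
  c2 = (506.004053, 163.016483) px
  c3 = (307.413898, 122.841967) px
Planar DLT: solve 8×8 A·h = b for H (H[2,2]=1):
  H  [+993.50456 +89.22041 +382.47568]
  H  [+238.07317 +1279.11369 +282.43810]
  H  [+0.61149 +0.86727 +1.00000]
B = K⁻¹H; ‖b₁‖=1.836956, ‖b₂‖=1.836956; λ = 2/(‖b₁‖+‖b₂‖) = 0.544379, sign → tz>0 ⇒ λ=+0.544379
r₁ = λ·B[:,0] = (+0.93995,+0.07536,+0.33288); r₂ = λ·B[:,1] = (-0.23532,+0.84954,+0.47212)
r₃ = r₁×r₂ = (-0.24722,-0.52211,+0.81626); SVD([r₁ r₂ r₃]) → R = UVᵀ:
  R  [+0.93995 -0.23532 -0.24722]
  R  [+0.07536 +0.84954 -0.52211]
  R  [+0.33288 +0.47212 +0.81626]
t = (+0.06093, +0.03892, +0.54438) m
tr R = 2.605759; θ = arccos((tr R − 1)/2) = 0.638686 rad = 36.594°
axis k = ((R−Rᵀ)₃₂, (R−Rᵀ)₁₃, (R−Rᵀ)₂₁) / (2 sinθ) = (+0.833890, -0.486548, +0.260573)
rvec = θ·k = (+0.532594, -0.310751, +0.166425)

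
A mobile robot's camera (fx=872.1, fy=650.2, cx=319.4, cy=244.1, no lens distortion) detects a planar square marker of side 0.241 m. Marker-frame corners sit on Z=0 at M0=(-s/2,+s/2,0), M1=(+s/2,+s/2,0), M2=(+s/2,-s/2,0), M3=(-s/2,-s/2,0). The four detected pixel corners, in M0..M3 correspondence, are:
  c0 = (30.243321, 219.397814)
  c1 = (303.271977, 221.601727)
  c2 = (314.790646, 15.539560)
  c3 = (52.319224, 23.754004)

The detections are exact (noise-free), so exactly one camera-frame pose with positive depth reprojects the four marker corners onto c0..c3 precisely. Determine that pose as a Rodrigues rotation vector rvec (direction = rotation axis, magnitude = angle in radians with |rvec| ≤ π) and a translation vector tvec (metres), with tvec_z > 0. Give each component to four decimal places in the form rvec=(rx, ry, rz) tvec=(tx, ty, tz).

rvec=(-0.1368, 0.1635, 0.0277) tvec=(-0.1275, -0.1461, 0.7532)

Intrinsics K: fx=872.1, fy=650.2, cx=319.4, cy=244.1
Marker side s = 0.241 m; corners in marker frame (Z=0):
  M0 = (-0.1205, +0.1205, 0)
  M1 = (+0.1205, +0.1205, 0)
  M2 = (+0.1205, -0.1205, 0)
  M3 = (-0.1205, -0.1205, 0)
Detected image corners:
  c0 = (30.243321, 219.397814) px
  c1 = (303.271977, 221.601727) px
  c2 = (314.790646, 15.539560) px
  c3 = (52.319224, 23.754004) px
Planar DLT: solve 8×8 A·h = b for H (H[2,2]=1):
  H  [+1072.36454 -101.32444 +171.82083]
  H  [-39.09364 +811.56122 +117.96744]
  H  [-0.21788 -0.17728 +1.00000]
B = K⁻¹H; ‖b₁‖=1.327613, ‖b₂‖=1.327613; λ = 2/(‖b₁‖+‖b₂‖) = 0.753231, sign → tz>0 ⇒ λ=+0.753231
r₁ = λ·B[:,0] = (+0.98631,+0.01632,-0.16412); r₂ = λ·B[:,1] = (-0.03861,+0.99029,-0.13353)
r₃ = r₁×r₂ = (+0.16034,+0.13804,+0.97736); SVD([r₁ r₂ r₃]) → R = UVᵀ:
  R  [+0.98631 -0.03861 +0.16034]
  R  [+0.01632 +0.99029 +0.13804]
  R  [-0.16412 -0.13353 +0.97736]
t = (-0.12746, -0.14612, +0.75323) m
tr R = 2.953960; θ = arccos((tr R − 1)/2) = 0.214984 rad = 12.318°
axis k = ((R−Rᵀ)₃₂, (R−Rᵀ)₁₃, (R−Rᵀ)₂₁) / (2 sinθ) = (-0.636494, +0.760459, +0.128752)
rvec = θ·k = (-0.136836, +0.163486, +0.027680)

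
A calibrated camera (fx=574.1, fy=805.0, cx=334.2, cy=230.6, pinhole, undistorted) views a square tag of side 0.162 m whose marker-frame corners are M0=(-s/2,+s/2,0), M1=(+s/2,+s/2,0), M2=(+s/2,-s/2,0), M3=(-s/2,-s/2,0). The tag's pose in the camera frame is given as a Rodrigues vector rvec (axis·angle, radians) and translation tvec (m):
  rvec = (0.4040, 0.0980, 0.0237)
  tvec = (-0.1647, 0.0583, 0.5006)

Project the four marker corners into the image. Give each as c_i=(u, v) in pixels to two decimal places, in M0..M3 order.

Intrinsics K: fx=574.1, fy=805.0, cx=334.2, cy=230.6
Marker side s = 0.162 m; corners in marker frame (Z=0):
  M0 = (-0.0810, +0.0810, 0)
  M1 = (+0.0810, +0.0810, 0)
  M2 = (+0.0810, -0.0810, 0)
  M3 = (-0.0810, -0.0810, 0)
rvec = (0.4040, 0.0980, 0.0237), |rvec| = θ = 0.41639 rad = 23.857°
Rodrigues: sinθ=0.40446, 1−cosθ=0.08545; R = I + sinθ·[k]× + (1−cosθ)·[k]×²:
    [+0.99499 -0.00351 +0.09991]
    [+0.04253 +0.91929 -0.39128]
    [-0.09047 +0.39357 +0.91483]
t = (-0.1647, 0.0583, 0.5006) m
M0: Pc = R·M0+t = (-0.24558, +0.12932, +0.53981); u = 574.1·(-0.24558)/0.53981 + 334.2 = 73.0207, v = 805.0·(+0.12932)/0.53981 + 230.6 = 423.4470
M1: Pc = R·M1+t = (-0.08439, +0.13621, +0.52515); u = 574.1·(-0.08439)/0.52515 + 334.2 = 241.9440, v = 805.0·(+0.13621)/0.52515 + 230.6 = 439.3914
M2: Pc = R·M2+t = (-0.08382, -0.01272, +0.46139); u = 574.1·(-0.08382)/0.46139 + 334.2 = 229.9028, v = 805.0·(-0.01272)/0.46139 + 230.6 = 208.4122
M3: Pc = R·M3+t = (-0.24501, -0.01961, +0.47605); u = 574.1·(-0.24501)/0.47605 + 334.2 = 38.7259, v = 805.0·(-0.01961)/0.47605 + 230.6 = 197.4438

c0=(73.02, 423.45) c1=(241.94, 439.39) c2=(229.90, 208.41) c3=(38.73, 197.44)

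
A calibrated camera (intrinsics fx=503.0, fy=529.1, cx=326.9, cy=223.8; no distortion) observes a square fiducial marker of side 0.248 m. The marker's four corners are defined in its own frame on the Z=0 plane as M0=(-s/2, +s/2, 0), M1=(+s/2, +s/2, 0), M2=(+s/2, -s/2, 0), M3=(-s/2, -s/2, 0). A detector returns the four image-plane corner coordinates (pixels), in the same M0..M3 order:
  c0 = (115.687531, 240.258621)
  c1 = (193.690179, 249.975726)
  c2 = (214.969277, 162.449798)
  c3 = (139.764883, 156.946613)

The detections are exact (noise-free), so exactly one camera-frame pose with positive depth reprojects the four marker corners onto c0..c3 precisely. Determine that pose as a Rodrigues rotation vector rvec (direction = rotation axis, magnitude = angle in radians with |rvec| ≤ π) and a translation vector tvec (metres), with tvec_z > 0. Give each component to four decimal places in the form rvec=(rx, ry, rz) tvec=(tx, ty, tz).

rvec=(-0.3129, 0.2455, 0.1347) tvec=(-0.4594, -0.0610, 1.4313)

Intrinsics K: fx=503.0, fy=529.1, cx=326.9, cy=223.8
Marker side s = 0.248 m; corners in marker frame (Z=0):
  M0 = (-0.1240, +0.1240, 0)
  M1 = (+0.1240, +0.1240, 0)
  M2 = (+0.1240, -0.1240, 0)
  M3 = (-0.1240, -0.1240, 0)
Detected image corners:
  c0 = (115.687531, 240.258621) px
  c1 = (193.690179, 249.975726) px
  c2 = (214.969277, 162.449798) px
  c3 = (139.764883, 156.946613) px
Planar DLT: solve 8×8 A·h = b for H (H[2,2]=1):
  H  [+278.68967 -124.92379 +165.45067]
  H  [-6.16611 +303.57975 +201.25839]
  H  [-0.18102 -0.20089 +1.00000]
B = K⁻¹H; ‖b₁‖=0.698690, ‖b₂‖=0.698690; λ = 2/(‖b₁‖+‖b₂‖) = 1.431250, sign → tz>0 ⇒ λ=+1.431250
r₁ = λ·B[:,0] = (+0.96137,+0.09291,-0.25909); r₂ = λ·B[:,1] = (-0.16860,+0.94282,-0.28752)
r₃ = r₁×r₂ = (+0.21756,+0.32010,+0.92207); SVD([r₁ r₂ r₃]) → R = UVᵀ:
  R  [+0.96137 -0.16860 +0.21756]
  R  [+0.09291 +0.94282 +0.32010]
  R  [-0.25909 -0.28752 +0.92207]
t = (-0.45939, -0.06098, +1.43125) m
tr R = 2.826258; θ = arccos((tr R − 1)/2) = 0.419901 rad = 24.059°
axis k = ((R−Rᵀ)₃₂, (R−Rᵀ)₁₃, (R−Rᵀ)₂₁) / (2 sinθ) = (-0.745227, +0.584603, +0.320742)
rvec = θ·k = (-0.312922, +0.245476, +0.134680)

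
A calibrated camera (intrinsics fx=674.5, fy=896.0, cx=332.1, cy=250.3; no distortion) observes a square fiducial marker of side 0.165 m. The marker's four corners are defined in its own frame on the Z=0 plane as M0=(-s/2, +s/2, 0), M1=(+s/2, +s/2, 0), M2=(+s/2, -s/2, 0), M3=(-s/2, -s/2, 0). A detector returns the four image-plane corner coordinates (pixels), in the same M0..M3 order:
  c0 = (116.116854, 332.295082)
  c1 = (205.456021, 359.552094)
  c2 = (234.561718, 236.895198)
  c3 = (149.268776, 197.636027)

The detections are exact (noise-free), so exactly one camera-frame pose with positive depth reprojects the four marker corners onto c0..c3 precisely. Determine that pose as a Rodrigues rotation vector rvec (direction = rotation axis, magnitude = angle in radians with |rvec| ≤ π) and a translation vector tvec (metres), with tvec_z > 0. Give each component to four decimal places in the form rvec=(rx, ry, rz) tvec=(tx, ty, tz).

rvec=(0.0269, -0.7083, 0.3097) tvec=(-0.2509, 0.0390, 1.1020)

Intrinsics K: fx=674.5, fy=896.0, cx=332.1, cy=250.3
Marker side s = 0.165 m; corners in marker frame (Z=0):
  M0 = (-0.0825, +0.0825, 0)
  M1 = (+0.0825, +0.0825, 0)
  M2 = (+0.0825, -0.0825, 0)
  M3 = (-0.0825, -0.0825, 0)
Detected image corners:
  c0 = (116.116854, 332.295082) px
  c1 = (205.456021, 359.552094) px
  c2 = (234.561718, 236.895198) px
  c3 = (149.268776, 197.636027) px
Planar DLT: solve 8×8 A·h = b for H (H[2,2]=1):
  H  [+632.12907 -200.87107 +178.54802]
  H  [+366.27383 +757.54969 +282.01070]
  H  [+0.58414 -0.07260 +1.00000]
B = K⁻¹H; ‖b₁‖=0.907462, ‖b₂‖=0.907462; λ = 2/(‖b₁‖+‖b₂‖) = 1.101975, sign → tz>0 ⇒ λ=+1.101975
r₁ = λ·B[:,0] = (+0.71581,+0.27065,+0.64371); r₂ = λ·B[:,1] = (-0.28879,+0.95405,-0.08000)
r₃ = r₁×r₂ = (-0.63578,-0.12863,+0.76107); SVD([r₁ r₂ r₃]) → R = UVᵀ:
  R  [+0.71581 -0.28879 -0.63578]
  R  [+0.27065 +0.95405 -0.12863]
  R  [+0.64371 -0.08000 +0.76107]
t = (-0.25087, +0.03900, +1.10197) m
tr R = 2.430929; θ = arccos((tr R − 1)/2) = 0.773507 rad = 44.319°
axis k = ((R−Rᵀ)₃₂, (R−Rᵀ)₁₃, (R−Rᵀ)₂₁) / (2 sinθ) = (+0.034804, -0.915692, +0.400371)
rvec = θ·k = (+0.026921, -0.708294, +0.309690)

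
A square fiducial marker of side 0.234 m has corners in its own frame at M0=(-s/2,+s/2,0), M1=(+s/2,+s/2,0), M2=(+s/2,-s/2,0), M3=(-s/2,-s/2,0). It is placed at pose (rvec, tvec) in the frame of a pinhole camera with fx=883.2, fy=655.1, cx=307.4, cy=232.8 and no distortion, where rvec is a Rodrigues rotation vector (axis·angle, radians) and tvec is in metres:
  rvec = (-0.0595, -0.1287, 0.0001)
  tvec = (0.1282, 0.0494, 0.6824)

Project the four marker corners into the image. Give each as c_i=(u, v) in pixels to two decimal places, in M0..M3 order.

c0=(324.25, 397.19) c1=(620.36, 390.92) c2=(613.10, 170.55) c3=(322.77, 166.88)

Intrinsics K: fx=883.2, fy=655.1, cx=307.4, cy=232.8
Marker side s = 0.234 m; corners in marker frame (Z=0):
  M0 = (-0.1170, +0.1170, 0)
  M1 = (+0.1170, +0.1170, 0)
  M2 = (+0.1170, -0.1170, 0)
  M3 = (-0.1170, -0.1170, 0)
rvec = (-0.0595, -0.1287, 0.0001), |rvec| = θ = 0.14179 rad = 8.124°
Rodrigues: sinθ=0.14131, 1−cosθ=0.01004; R = I + sinθ·[k]× + (1−cosθ)·[k]×²:
    [+0.99173 +0.00372 -0.12827]
    [+0.00392 +0.99823 +0.05929]
    [+0.12827 -0.05931 +0.98996]
t = (0.1282, 0.0494, 0.6824) m
M0: Pc = R·M0+t = (+0.01260, +0.16573, +0.66045); u = 883.2·(+0.01260)/0.66045 + 307.4 = 324.2534, v = 655.1·(+0.16573)/0.66045 + 232.8 = 397.1908
M1: Pc = R·M1+t = (+0.24467, +0.16665, +0.69047); u = 883.2·(+0.24467)/0.69047 + 307.4 = 620.3629, v = 655.1·(+0.16665)/0.69047 + 232.8 = 390.9156
M2: Pc = R·M2+t = (+0.24380, -0.06693, +0.70435); u = 883.2·(+0.24380)/0.70435 + 307.4 = 613.1042, v = 655.1·(-0.06693)/0.70435 + 232.8 = 170.5455
M3: Pc = R·M3+t = (+0.01173, -0.06785, +0.67433); u = 883.2·(+0.01173)/0.67433 + 307.4 = 322.7656, v = 655.1·(-0.06785)/0.67433 + 232.8 = 166.8830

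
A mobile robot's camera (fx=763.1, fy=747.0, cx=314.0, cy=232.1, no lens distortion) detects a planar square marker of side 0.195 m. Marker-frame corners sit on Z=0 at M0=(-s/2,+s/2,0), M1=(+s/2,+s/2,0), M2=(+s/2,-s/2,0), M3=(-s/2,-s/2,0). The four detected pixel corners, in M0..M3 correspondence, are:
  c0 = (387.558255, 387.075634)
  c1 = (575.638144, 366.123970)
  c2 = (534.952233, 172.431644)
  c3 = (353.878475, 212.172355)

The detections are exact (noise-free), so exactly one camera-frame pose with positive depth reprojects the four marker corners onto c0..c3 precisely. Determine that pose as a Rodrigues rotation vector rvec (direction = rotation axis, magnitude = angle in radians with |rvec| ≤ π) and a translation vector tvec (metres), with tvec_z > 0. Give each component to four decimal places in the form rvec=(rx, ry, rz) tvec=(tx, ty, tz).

Intrinsics K: fx=763.1, fy=747.0, cx=314.0, cy=232.1
Marker side s = 0.195 m; corners in marker frame (Z=0):
  M0 = (-0.0975, +0.0975, 0)
  M1 = (+0.0975, +0.0975, 0)
  M2 = (+0.0975, -0.0975, 0)
  M3 = (-0.0975, -0.0975, 0)
Detected image corners:
  c0 = (387.558255, 387.075634) px
  c1 = (575.638144, 366.123970) px
  c2 = (534.952233, 172.431644) px
  c3 = (353.878475, 212.172355) px
Planar DLT: solve 8×8 A·h = b for H (H[2,2]=1):
  H  [+697.73639 +149.70616 +458.01756]
  H  [-308.79333 +917.99886 +284.46855]
  H  [-0.53705 -0.08647 +1.00000]
B = K⁻¹H; ‖b₁‖=1.279911, ‖b₂‖=1.279911; λ = 2/(‖b₁‖+‖b₂‖) = 0.781304, sign → tz>0 ⇒ λ=+0.781304
r₁ = λ·B[:,0] = (+0.88704,-0.19260,-0.41960); r₂ = λ·B[:,1] = (+0.18108,+0.98115,-0.06756)
r₃ = r₁×r₂ = (+0.42470,-0.01605,+0.90519); SVD([r₁ r₂ r₃]) → R = UVᵀ:
  R  [+0.88704 +0.18108 +0.42470]
  R  [-0.19260 +0.98115 -0.01605]
  R  [-0.41960 -0.06756 +0.90519]
t = (+0.14745, +0.05477, +0.78130) m
tr R = 2.773376; θ = arccos((tr R − 1)/2) = 0.480665 rad = 27.540°
axis k = ((R−Rᵀ)₃₂, (R−Rᵀ)₁₃, (R−Rᵀ)₂₁) / (2 sinθ) = (-0.055693, +0.913023, -0.404088)
rvec = θ·k = (-0.026770, +0.438858, -0.194231)

rvec=(-0.0268, 0.4389, -0.1942) tvec=(0.1475, 0.0548, 0.7813)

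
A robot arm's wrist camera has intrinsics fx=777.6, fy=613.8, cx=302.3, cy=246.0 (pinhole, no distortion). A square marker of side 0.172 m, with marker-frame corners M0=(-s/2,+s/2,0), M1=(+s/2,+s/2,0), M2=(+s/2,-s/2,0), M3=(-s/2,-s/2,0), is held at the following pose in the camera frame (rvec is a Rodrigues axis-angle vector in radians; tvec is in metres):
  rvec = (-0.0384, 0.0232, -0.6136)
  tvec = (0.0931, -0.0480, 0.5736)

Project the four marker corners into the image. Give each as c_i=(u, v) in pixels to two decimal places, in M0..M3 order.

Intrinsics K: fx=777.6, fy=613.8, cx=302.3, cy=246.0
Marker side s = 0.172 m; corners in marker frame (Z=0):
  M0 = (-0.0860, +0.0860, 0)
  M1 = (+0.0860, +0.0860, 0)
  M2 = (+0.0860, -0.0860, 0)
  M3 = (-0.0860, -0.0860, 0)
rvec = (-0.0384, 0.0232, -0.6136), |rvec| = θ = 0.61524 rad = 35.251°
Rodrigues: sinθ=0.57715, 1−cosθ=0.18336; R = I + sinθ·[k]× + (1−cosθ)·[k]×²:
    [+0.81735 +0.57518 +0.03318]
    [-0.57605 +0.81690 +0.02913]
    [-0.01035 -0.04292 +0.99902]
t = (0.0931, -0.0480, 0.5736) m
M0: Pc = R·M0+t = (+0.07227, +0.07179, +0.57080); u = 777.6·(+0.07227)/0.57080 + 302.3 = 400.7586, v = 613.8·(+0.07179)/0.57080 + 246.0 = 323.2018
M1: Pc = R·M1+t = (+0.21286, -0.02729, +0.56902); u = 777.6·(+0.21286)/0.56902 + 302.3 = 593.1838, v = 613.8·(-0.02729)/0.56902 + 246.0 = 216.5656
M2: Pc = R·M2+t = (+0.11393, -0.16779, +0.57640); u = 777.6·(+0.11393)/0.57640 + 302.3 = 455.9935, v = 613.8·(-0.16779)/0.57640 + 246.0 = 67.3197
M3: Pc = R·M3+t = (-0.02666, -0.06871, +0.57818); u = 777.6·(-0.02666)/0.57818 + 302.3 = 266.4474, v = 613.8·(-0.06871)/0.57818 + 246.0 = 173.0539

c0=(400.76, 323.20) c1=(593.18, 216.57) c2=(455.99, 67.32) c3=(266.45, 173.05)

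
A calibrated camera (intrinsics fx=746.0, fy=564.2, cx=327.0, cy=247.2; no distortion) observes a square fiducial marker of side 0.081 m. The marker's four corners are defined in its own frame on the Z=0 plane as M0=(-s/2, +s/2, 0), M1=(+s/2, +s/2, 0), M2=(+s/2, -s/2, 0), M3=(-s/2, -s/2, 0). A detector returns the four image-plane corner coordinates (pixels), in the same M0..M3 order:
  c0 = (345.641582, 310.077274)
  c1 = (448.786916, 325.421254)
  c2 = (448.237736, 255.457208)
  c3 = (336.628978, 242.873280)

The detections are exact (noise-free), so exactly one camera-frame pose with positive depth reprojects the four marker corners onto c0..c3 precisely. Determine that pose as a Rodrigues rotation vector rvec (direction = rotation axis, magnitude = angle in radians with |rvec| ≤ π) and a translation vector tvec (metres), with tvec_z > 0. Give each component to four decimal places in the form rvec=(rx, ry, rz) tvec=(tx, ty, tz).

Intrinsics K: fx=746.0, fy=564.2, cx=327.0, cy=247.2
Marker side s = 0.081 m; corners in marker frame (Z=0):
  M0 = (-0.0405, +0.0405, 0)
  M1 = (+0.0405, +0.0405, 0)
  M2 = (+0.0405, -0.0405, 0)
  M3 = (-0.0405, -0.0405, 0)
Detected image corners:
  c0 = (345.641582, 310.077274) px
  c1 = (448.786916, 325.421254) px
  c2 = (448.237736, 255.457208) px
  c3 = (336.628978, 242.873280) px
Planar DLT: solve 8×8 A·h = b for H (H[2,2]=1):
  H  [+1046.62273 +457.03190 +393.39611]
  H  [-25.70461 +1130.91074 +284.65375]
  H  [-0.70131 +1.00431 +1.00000]
B = K⁻¹H; ‖b₁‖=1.867022, ‖b₂‖=1.867022; λ = 2/(‖b₁‖+‖b₂‖) = 0.535612, sign → tz>0 ⇒ λ=+0.535612
r₁ = λ·B[:,0] = (+0.91611,+0.14018,-0.37563); r₂ = λ·B[:,1] = (+0.09235,+0.83792,+0.53792)
r₃ = r₁×r₂ = (+0.39015,-0.52748,+0.75468); SVD([r₁ r₂ r₃]) → R = UVᵀ:
  R  [+0.91611 +0.09235 +0.39015]
  R  [+0.14018 +0.83792 -0.52748]
  R  [-0.37563 +0.53792 +0.75468]
t = (+0.04767, +0.03556, +0.53561) m
tr R = 2.508710; θ = arccos((tr R − 1)/2) = 0.716125 rad = 41.031°
axis k = ((R−Rᵀ)₃₂, (R−Rᵀ)₁₃, (R−Rᵀ)₂₁) / (2 sinθ) = (+0.811466, +0.583264, +0.036429)
rvec = θ·k = (+0.581111, +0.417690, +0.026088)

rvec=(0.5811, 0.4177, 0.0261) tvec=(0.0477, 0.0356, 0.5356)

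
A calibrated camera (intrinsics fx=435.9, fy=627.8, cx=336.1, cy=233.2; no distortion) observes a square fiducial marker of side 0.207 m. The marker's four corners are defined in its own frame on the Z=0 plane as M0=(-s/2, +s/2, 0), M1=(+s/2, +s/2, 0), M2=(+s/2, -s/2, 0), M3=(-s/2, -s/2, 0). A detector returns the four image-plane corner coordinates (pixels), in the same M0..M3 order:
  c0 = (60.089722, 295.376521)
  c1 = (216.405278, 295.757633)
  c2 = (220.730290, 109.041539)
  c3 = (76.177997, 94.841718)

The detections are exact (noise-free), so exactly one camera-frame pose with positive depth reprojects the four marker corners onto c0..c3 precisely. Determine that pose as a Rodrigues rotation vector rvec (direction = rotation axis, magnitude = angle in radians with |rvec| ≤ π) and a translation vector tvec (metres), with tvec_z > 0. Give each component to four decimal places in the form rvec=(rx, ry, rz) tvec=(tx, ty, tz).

rvec=(-0.2327, -0.2352, -0.0024) tvec=(-0.2811, -0.0389, 0.6456)

Intrinsics K: fx=435.9, fy=627.8, cx=336.1, cy=233.2
Marker side s = 0.207 m; corners in marker frame (Z=0):
  M0 = (-0.1035, +0.1035, 0)
  M1 = (+0.1035, +0.1035, 0)
  M2 = (+0.1035, -0.1035, 0)
  M3 = (-0.1035, -0.1035, 0)
Detected image corners:
  c0 = (60.089722, 295.376521) px
  c1 = (216.405278, 295.757633) px
  c2 = (220.730290, 109.041539) px
  c3 = (76.177997, 94.841718) px
Planar DLT: solve 8×8 A·h = b for H (H[2,2]=1):
  H  [+777.02594 -98.92333 +146.32518]
  H  [+107.61126 +863.89966 +195.34773]
  H  [+0.35808 -0.35346 +1.00000]
B = K⁻¹H; ‖b₁‖=1.548928, ‖b₂‖=1.548928; λ = 2/(‖b₁‖+‖b₂‖) = 0.645608, sign → tz>0 ⇒ λ=+0.645608
r₁ = λ·B[:,0] = (+0.97259,+0.02479,+0.23118); r₂ = λ·B[:,1] = (+0.02944,+0.97317,-0.22820)
r₃ = r₁×r₂ = (-0.23064,+0.22875,+0.94577); SVD([r₁ r₂ r₃]) → R = UVᵀ:
  R  [+0.97259 +0.02944 -0.23064]
  R  [+0.02479 +0.97317 +0.22875]
  R  [+0.23118 -0.22820 +0.94577]
t = (-0.28107, -0.03893, +0.64561) m
tr R = 2.891535; θ = arccos((tr R − 1)/2) = 0.330847 rad = 18.956°
axis k = ((R−Rᵀ)₃₂, (R−Rᵀ)₁₃, (R−Rᵀ)₂₁) / (2 sinθ) = (-0.703330, -0.710827, -0.007152)
rvec = θ·k = (-0.232695, -0.235175, -0.002366)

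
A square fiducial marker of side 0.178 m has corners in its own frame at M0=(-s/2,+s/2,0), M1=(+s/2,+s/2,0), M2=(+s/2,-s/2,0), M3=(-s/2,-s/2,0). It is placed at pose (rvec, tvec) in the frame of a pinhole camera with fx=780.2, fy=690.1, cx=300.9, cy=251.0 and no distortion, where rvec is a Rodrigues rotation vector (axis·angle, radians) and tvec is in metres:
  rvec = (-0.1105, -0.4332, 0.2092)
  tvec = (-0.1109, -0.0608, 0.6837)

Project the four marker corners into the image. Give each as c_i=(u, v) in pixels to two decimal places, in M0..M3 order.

c0=(48.02, 257.31) c1=(248.13, 295.67) c2=(283.65, 131.07) c3=(95.52, 76.34)

Intrinsics K: fx=780.2, fy=690.1, cx=300.9, cy=251.0
Marker side s = 0.178 m; corners in marker frame (Z=0):
  M0 = (-0.0890, +0.0890, 0)
  M1 = (+0.0890, +0.0890, 0)
  M2 = (+0.0890, -0.0890, 0)
  M3 = (-0.0890, -0.0890, 0)
rvec = (-0.1105, -0.4332, 0.2092), |rvec| = θ = 0.49360 rad = 28.281°
Rodrigues: sinθ=0.47380, 1−cosθ=0.11937; R = I + sinθ·[k]× + (1−cosθ)·[k]×²:
    [+0.88662 -0.17736 -0.42715]
    [+0.22426 +0.97258 +0.06167]
    [+0.40450 -0.15047 +0.90208]
t = (-0.1109, -0.0608, 0.6837) m
M0: Pc = R·M0+t = (-0.20559, +0.00580, +0.63431); u = 780.2·(-0.20559)/0.63431 + 300.9 = 48.0196, v = 690.1·(+0.00580)/0.63431 + 251.0 = 257.3103
M1: Pc = R·M1+t = (-0.04778, +0.04572, +0.70631); u = 780.2·(-0.04778)/0.70631 + 300.9 = 248.1261, v = 690.1·(+0.04572)/0.70631 + 251.0 = 295.6693
M2: Pc = R·M2+t = (-0.01621, -0.12740, +0.73309); u = 780.2·(-0.01621)/0.73309 + 300.9 = 283.6522, v = 690.1·(-0.12740)/0.73309 + 251.0 = 131.0712
M3: Pc = R·M3+t = (-0.17402, -0.16732, +0.66109); u = 780.2·(-0.17402)/0.66109 + 300.9 = 95.5219, v = 690.1·(-0.16732)/0.66109 + 251.0 = 76.3396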